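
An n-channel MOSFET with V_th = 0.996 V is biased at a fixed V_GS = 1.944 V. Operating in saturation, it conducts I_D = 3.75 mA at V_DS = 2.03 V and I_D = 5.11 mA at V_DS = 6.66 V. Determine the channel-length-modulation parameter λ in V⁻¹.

λ = 0.0931 V⁻¹

With V_GS fixed, I_D ∝ (1 + λ V_DS) in saturation, so I_D2/I_D1 = (1 + λ V_DS2)/(1 + λ V_DS1).
5.11/3.75 = 1.363 = (1 + 6.66 λ)/(1 + 2.03 λ).
Solving: λ (I_D1 V_DS2 − I_D2 V_DS1) = I_D2 − I_D1, so λ = (5.11 − 3.75) / (3.75 × 6.66 − 5.11 × 2.03) = 1.36 / 14.6 = 0.0931 V⁻¹.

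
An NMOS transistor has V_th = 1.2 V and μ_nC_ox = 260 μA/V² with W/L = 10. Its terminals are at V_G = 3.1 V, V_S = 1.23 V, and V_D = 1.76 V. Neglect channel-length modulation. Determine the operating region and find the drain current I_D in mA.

V_GS = V_G − V_S = 3.1 − 1.23 = 1.87 V; V_DS = V_D − V_S = 1.76 − 1.23 = 0.53 V.
k_n = μ_nC_ox · (W/L) = 2.6 mA/V².
V_ov = V_GS − V_th = 1.87 − 1.2 = 0.67 V.
Since V_DS = 0.53 V < V_ov = 0.67 V, the device is in the triode region.
I_D = k_n [V_ov · V_DS − ½ V_DS²] = 2.6 × [0.67 × 0.53 − 0.5 × 0.53²] = 0.558 mA.

Triode; I_D = 0.558 mA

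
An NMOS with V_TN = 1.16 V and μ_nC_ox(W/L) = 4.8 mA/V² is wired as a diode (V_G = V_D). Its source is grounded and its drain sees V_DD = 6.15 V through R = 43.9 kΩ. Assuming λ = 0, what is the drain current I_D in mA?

I_D = 0.109 mA

With gate tied to drain, V_GS = V_DS ≥ V_GS − V_TN, so the device is in saturation.
KCL at the drain: ½ k_n (V_GS − V_TN)² = (V_DD − V_GS)/R.
Let x = V_GS − 1.16. Then 105 x² + x − 4.99 = 0, giving x = 0.213 V (positive root), so V_GS = 1.37 V.
I_D = (V_DD − V_GS)/R = (6.15 − 1.37) / 43.9 = 0.109 mA.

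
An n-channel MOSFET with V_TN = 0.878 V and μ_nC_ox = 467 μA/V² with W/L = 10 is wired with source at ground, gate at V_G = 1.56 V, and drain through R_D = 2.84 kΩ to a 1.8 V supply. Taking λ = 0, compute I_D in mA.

V_GS = V_G = 1.56 V, so V_ov = 1.56 − 0.878 = 0.682 V.
k_n = μ_nC_ox · (W/L) = 4.67 mA/V².
Assume saturation: I_D = ½ k_n V_ov² = 0.5 × 4.67 × 0.682² = 1.09 mA, giving V_DS = V_DD − I_D R_D = 1.8 − 1.09 × 2.84 = -1.28 V.
But -1.28 V < V_ov = 0.682 V, so the device is actually in triode.
In triode I_D = k_n[V_ov V_DS − ½ V_DS²] and I_D = (V_DD − V_DS)/R_D. Equating: 6.63 V_DS² − 10.05 V_DS + 1.8 = 0, giving V_DS = 0.208 V (the root below V_ov).
I_D = (1.8 − 0.208) / 2.84 = 0.561 mA.

I_D = 0.561 mA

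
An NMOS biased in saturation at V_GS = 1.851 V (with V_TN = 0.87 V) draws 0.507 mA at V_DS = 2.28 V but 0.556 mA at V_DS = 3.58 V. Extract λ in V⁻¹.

λ = 0.0895 V⁻¹

With V_GS fixed, I_D ∝ (1 + λ V_DS) in saturation, so I_D2/I_D1 = (1 + λ V_DS2)/(1 + λ V_DS1).
0.556/0.507 = 1.097 = (1 + 3.58 λ)/(1 + 2.28 λ).
Solving: λ (I_D1 V_DS2 − I_D2 V_DS1) = I_D2 − I_D1, so λ = (0.556 − 0.507) / (0.507 × 3.58 − 0.556 × 2.28) = 0.049 / 0.547 = 0.0895 V⁻¹.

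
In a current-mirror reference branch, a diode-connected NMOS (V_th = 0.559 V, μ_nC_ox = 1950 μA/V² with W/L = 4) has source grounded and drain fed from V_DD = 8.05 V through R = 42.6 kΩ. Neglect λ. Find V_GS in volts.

V_GS = 0.768 V

With gate tied to drain, V_GS = V_DS ≥ V_GS − V_th, so the device is in saturation.
k_n = μ_nC_ox · (W/L) = 7.8 mA/V².
KCL at the drain: ½ k_n (V_GS − V_th)² = (V_DD − V_GS)/R.
Let x = V_GS − 0.559. Then 166 x² + x − 7.491 = 0, giving x = 0.209 V (positive root), so V_GS = 0.768 V.
I_D = (V_DD − V_GS)/R = (8.05 − 0.768) / 42.6 = 0.171 mA.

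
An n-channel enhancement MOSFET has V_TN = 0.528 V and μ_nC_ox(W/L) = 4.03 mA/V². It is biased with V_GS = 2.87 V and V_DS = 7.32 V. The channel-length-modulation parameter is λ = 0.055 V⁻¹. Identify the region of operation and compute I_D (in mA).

V_ov = V_GS − V_TN = 2.87 − 0.528 = 2.34 V.
Since V_DS = 7.32 V ≥ V_ov = 2.34 V, the device is in saturation.
I_D = ½ k_n V_ov² (1 + λ V_DS) = 0.5 × 4.03 × 2.34² × (1 + 0.055 × 7.32) = 15.5 mA.

Saturation; I_D = 15.5 mA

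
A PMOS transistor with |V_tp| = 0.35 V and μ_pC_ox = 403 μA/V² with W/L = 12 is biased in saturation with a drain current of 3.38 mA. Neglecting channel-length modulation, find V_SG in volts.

V_SG = 1.53 V

k_p = μ_pC_ox · (W/L) = 4.836 mA/V².
In saturation I_D = ½ k_p (V_SG − |V_tp|)², so V_SG − |V_tp| = √(2 I_D / k_p) = √(2 × 3.38 / 4.836) = 1.18 V.
V_SG = 0.35 + 1.18 = 1.53 V.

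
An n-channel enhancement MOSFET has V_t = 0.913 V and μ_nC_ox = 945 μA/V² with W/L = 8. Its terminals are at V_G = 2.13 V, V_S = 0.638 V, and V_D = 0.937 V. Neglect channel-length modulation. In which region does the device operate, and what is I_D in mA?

V_GS = V_G − V_S = 2.13 − 0.638 = 1.49 V; V_DS = V_D − V_S = 0.937 − 0.638 = 0.299 V.
k_n = μ_nC_ox · (W/L) = 7.56 mA/V².
V_ov = V_GS − V_t = 1.49 − 0.913 = 0.579 V.
Since V_DS = 0.299 V < V_ov = 0.579 V, the device is in the triode region.
I_D = k_n [V_ov · V_DS − ½ V_DS²] = 7.56 × [0.579 × 0.299 − 0.5 × 0.299²] = 0.971 mA.

Triode; I_D = 0.971 mA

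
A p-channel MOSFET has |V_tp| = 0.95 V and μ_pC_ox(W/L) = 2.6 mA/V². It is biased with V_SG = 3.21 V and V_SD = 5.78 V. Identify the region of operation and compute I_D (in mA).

V_ov = V_SG − |V_tp| = 3.21 − 0.95 = 2.26 V.
Since V_SD = 5.78 V ≥ V_ov = 2.26 V, the device is in saturation.
I_D = ½ k_p V_ov² = 0.5 × 2.6 × 2.26² = 6.64 mA.

Saturation; I_D = 6.64 mA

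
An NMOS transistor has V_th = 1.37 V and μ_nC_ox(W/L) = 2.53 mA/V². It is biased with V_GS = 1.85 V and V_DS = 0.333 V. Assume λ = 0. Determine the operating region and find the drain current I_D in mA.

Triode; I_D = 0.264 mA

V_ov = V_GS − V_th = 1.85 − 1.37 = 0.48 V.
Since V_DS = 0.333 V < V_ov = 0.48 V, the device is in the triode region.
I_D = k_n [V_ov · V_DS − ½ V_DS²] = 2.53 × [0.48 × 0.333 − 0.5 × 0.333²] = 0.264 mA.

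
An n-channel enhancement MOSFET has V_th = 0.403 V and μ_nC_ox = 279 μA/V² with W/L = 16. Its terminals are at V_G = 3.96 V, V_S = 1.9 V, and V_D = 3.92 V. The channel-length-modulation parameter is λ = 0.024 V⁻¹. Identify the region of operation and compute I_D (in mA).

V_GS = V_G − V_S = 3.96 − 1.9 = 2.06 V; V_DS = V_D − V_S = 3.92 − 1.9 = 2.02 V.
k_n = μ_nC_ox · (W/L) = 4.464 mA/V².
V_ov = V_GS − V_th = 2.06 − 0.403 = 1.66 V.
Since V_DS = 2.02 V ≥ V_ov = 1.66 V, the device is in saturation.
I_D = ½ k_n V_ov² (1 + λ V_DS) = 0.5 × 4.464 × 1.66² × (1 + 0.024 × 2.02) = 6.43 mA.

Saturation; I_D = 6.43 mA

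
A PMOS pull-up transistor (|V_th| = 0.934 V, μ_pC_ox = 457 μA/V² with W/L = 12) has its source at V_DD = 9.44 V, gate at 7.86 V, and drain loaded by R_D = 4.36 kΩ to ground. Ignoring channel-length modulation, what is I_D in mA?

I_D = 1.14 mA

V_SG = V_DD − V_G = 9.44 − 7.86 = 1.58 V, so V_ov = 1.58 − 0.934 = 0.646 V.
k_p = μ_pC_ox · (W/L) = 5.484 mA/V².
Assume saturation: I_D = ½ k_p V_ov² = 0.5 × 5.484 × 0.646² = 1.14 mA, giving V_SD = V_DD − I_D R_D = 9.44 − 1.14 × 4.36 = 4.45 V.
V_SD = 4.45 V ≥ V_ov = 0.646 V, confirming saturation.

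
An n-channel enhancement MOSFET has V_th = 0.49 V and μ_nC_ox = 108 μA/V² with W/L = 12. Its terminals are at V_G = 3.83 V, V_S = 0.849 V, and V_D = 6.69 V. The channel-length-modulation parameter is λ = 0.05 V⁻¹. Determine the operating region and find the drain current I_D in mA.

Saturation; I_D = 5.20 mA

V_GS = V_G − V_S = 3.83 − 0.849 = 2.98 V; V_DS = V_D − V_S = 6.69 − 0.849 = 5.84 V.
k_n = μ_nC_ox · (W/L) = 1.296 mA/V².
V_ov = V_GS − V_th = 2.98 − 0.49 = 2.49 V.
Since V_DS = 5.84 V ≥ V_ov = 2.49 V, the device is in saturation.
I_D = ½ k_n V_ov² (1 + λ V_DS) = 0.5 × 1.296 × 2.49² × (1 + 0.05 × 5.84) = 5.2 mA.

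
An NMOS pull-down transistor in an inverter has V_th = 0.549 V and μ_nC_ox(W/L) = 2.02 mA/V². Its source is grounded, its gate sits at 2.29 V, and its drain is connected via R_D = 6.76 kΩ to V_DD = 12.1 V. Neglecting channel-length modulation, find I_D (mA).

I_D = 1.70 mA

V_GS = V_G = 2.29 V, so V_ov = 2.29 − 0.549 = 1.74 V.
Assume saturation: I_D = ½ k_n V_ov² = 0.5 × 2.02 × 1.74² = 3.06 mA, giving V_DS = V_DD − I_D R_D = 12.1 − 3.06 × 6.76 = -8.6 V.
But -8.6 V < V_ov = 1.74 V, so the device is actually in triode.
In triode I_D = k_n[V_ov V_DS − ½ V_DS²] and I_D = (V_DD − V_DS)/R_D. Equating: 6.83 V_DS² − 24.77 V_DS + 12.1 = 0, giving V_DS = 0.582 V (the root below V_ov).
I_D = (12.1 − 0.582) / 6.76 = 1.7 mA.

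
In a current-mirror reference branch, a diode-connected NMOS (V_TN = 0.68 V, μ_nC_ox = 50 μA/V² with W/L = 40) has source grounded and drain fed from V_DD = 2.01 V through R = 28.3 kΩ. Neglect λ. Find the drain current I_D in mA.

I_D = 0.0399 mA

With gate tied to drain, V_GS = V_DS ≥ V_GS − V_TN, so the device is in saturation.
k_n = μ_nC_ox · (W/L) = 2 mA/V².
KCL at the drain: ½ k_n (V_GS − V_TN)² = (V_DD − V_GS)/R.
Let x = V_GS − 0.68. Then 28.3 x² + x − 1.33 = 0, giving x = 0.2 V (positive root), so V_GS = 0.88 V.
I_D = (V_DD − V_GS)/R = (2.01 − 0.88) / 28.3 = 0.0399 mA.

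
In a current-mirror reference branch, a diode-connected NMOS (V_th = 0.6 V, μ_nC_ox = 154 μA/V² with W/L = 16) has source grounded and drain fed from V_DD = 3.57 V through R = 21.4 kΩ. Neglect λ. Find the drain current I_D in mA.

I_D = 0.124 mA

With gate tied to drain, V_GS = V_DS ≥ V_GS − V_th, so the device is in saturation.
k_n = μ_nC_ox · (W/L) = 2.464 mA/V².
KCL at the drain: ½ k_n (V_GS − V_th)² = (V_DD − V_GS)/R.
Let x = V_GS − 0.6. Then 26.4 x² + x − 2.97 = 0, giving x = 0.317 V (positive root), so V_GS = 0.917 V.
I_D = (V_DD − V_GS)/R = (3.57 − 0.917) / 21.4 = 0.124 mA.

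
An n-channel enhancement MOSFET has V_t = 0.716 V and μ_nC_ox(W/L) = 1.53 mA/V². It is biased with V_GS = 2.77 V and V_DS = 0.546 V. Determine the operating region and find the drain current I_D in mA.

Triode; I_D = 1.49 mA

V_ov = V_GS − V_t = 2.77 − 0.716 = 2.05 V.
Since V_DS = 0.546 V < V_ov = 2.05 V, the device is in the triode region.
I_D = k_n [V_ov · V_DS − ½ V_DS²] = 1.53 × [2.05 × 0.546 − 0.5 × 0.546²] = 1.49 mA.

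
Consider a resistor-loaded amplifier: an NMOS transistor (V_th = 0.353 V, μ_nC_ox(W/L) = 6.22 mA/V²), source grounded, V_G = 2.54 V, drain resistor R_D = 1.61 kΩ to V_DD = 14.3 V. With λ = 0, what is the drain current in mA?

I_D = 8.42 mA

V_GS = V_G = 2.54 V, so V_ov = 2.54 − 0.353 = 2.19 V.
Assume saturation: I_D = ½ k_n V_ov² = 0.5 × 6.22 × 2.19² = 14.9 mA, giving V_DS = V_DD − I_D R_D = 14.3 − 14.9 × 1.61 = -9.65 V.
But -9.65 V < V_ov = 2.19 V, so the device is actually in triode.
In triode I_D = k_n[V_ov V_DS − ½ V_DS²] and I_D = (V_DD − V_DS)/R_D. Equating: 5.01 V_DS² − 22.9 V_DS + 14.3 = 0, giving V_DS = 0.746 V (the root below V_ov).
I_D = (14.3 − 0.746) / 1.61 = 8.42 mA.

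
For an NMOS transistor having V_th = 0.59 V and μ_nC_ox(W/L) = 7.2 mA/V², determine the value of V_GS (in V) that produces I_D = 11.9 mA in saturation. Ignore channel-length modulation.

V_GS = 2.41 V

In saturation I_D = ½ k_n (V_GS − V_th)², so V_GS − V_th = √(2 I_D / k_n) = √(2 × 11.9 / 7.2) = 1.82 V.
V_GS = 0.59 + 1.82 = 2.41 V.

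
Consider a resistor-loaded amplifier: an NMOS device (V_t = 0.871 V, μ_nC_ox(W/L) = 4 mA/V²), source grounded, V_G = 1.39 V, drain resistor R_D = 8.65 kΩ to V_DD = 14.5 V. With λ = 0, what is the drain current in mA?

V_GS = V_G = 1.39 V, so V_ov = 1.39 − 0.871 = 0.519 V.
Assume saturation: I_D = ½ k_n V_ov² = 0.5 × 4 × 0.519² = 0.539 mA, giving V_DS = V_DD − I_D R_D = 14.5 − 0.539 × 8.65 = 9.84 V.
V_DS = 9.84 V ≥ V_ov = 0.519 V, confirming saturation.

I_D = 0.539 mA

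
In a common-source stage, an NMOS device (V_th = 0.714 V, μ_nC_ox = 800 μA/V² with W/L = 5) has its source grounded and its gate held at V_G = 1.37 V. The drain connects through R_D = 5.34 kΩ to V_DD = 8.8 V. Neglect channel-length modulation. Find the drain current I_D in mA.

I_D = 0.861 mA

V_GS = V_G = 1.37 V, so V_ov = 1.37 − 0.714 = 0.656 V.
k_n = μ_nC_ox · (W/L) = 4 mA/V².
Assume saturation: I_D = ½ k_n V_ov² = 0.5 × 4 × 0.656² = 0.861 mA, giving V_DS = V_DD − I_D R_D = 8.8 − 0.861 × 5.34 = 4.2 V.
V_DS = 4.2 V ≥ V_ov = 0.656 V, confirming saturation.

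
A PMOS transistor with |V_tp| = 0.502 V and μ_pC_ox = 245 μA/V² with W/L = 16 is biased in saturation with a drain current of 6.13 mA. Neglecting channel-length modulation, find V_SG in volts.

V_SG = 2.27 V

k_p = μ_pC_ox · (W/L) = 3.92 mA/V².
In saturation I_D = ½ k_p (V_SG − |V_tp|)², so V_SG − |V_tp| = √(2 I_D / k_p) = √(2 × 6.13 / 3.92) = 1.77 V.
V_SG = 0.502 + 1.77 = 2.27 V.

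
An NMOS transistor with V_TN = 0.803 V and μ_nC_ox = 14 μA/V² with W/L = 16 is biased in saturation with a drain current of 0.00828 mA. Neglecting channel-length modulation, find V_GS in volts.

k_n = μ_nC_ox · (W/L) = 0.224 mA/V².
In saturation I_D = ½ k_n (V_GS − V_TN)², so V_GS − V_TN = √(2 I_D / k_n) = √(2 × 0.00828 / 0.224) = 0.272 V.
V_GS = 0.803 + 0.272 = 1.07 V.

V_GS = 1.07 V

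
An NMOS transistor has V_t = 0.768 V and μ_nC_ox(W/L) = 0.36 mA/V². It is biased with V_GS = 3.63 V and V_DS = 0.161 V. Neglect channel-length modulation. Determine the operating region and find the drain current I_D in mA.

V_ov = V_GS − V_t = 3.63 − 0.768 = 2.86 V.
Since V_DS = 0.161 V < V_ov = 2.86 V, the device is in the triode region.
I_D = k_n [V_ov · V_DS − ½ V_DS²] = 0.36 × [2.86 × 0.161 − 0.5 × 0.161²] = 0.161 mA.

Triode; I_D = 0.161 mA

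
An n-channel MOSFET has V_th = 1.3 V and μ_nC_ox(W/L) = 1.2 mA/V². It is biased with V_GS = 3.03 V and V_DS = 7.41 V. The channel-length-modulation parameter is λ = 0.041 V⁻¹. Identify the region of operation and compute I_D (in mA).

V_ov = V_GS − V_th = 3.03 − 1.3 = 1.73 V.
Since V_DS = 7.41 V ≥ V_ov = 1.73 V, the device is in saturation.
I_D = ½ k_n V_ov² (1 + λ V_DS) = 0.5 × 1.2 × 1.73² × (1 + 0.041 × 7.41) = 2.34 mA.

Saturation; I_D = 2.34 mA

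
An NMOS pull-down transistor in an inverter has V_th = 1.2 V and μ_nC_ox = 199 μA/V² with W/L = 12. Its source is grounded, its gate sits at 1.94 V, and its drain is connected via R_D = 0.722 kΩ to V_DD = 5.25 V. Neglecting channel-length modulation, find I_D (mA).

I_D = 0.654 mA

V_GS = V_G = 1.94 V, so V_ov = 1.94 − 1.2 = 0.74 V.
k_n = μ_nC_ox · (W/L) = 2.388 mA/V².
Assume saturation: I_D = ½ k_n V_ov² = 0.5 × 2.388 × 0.74² = 0.654 mA, giving V_DS = V_DD − I_D R_D = 5.25 − 0.654 × 0.722 = 4.78 V.
V_DS = 4.78 V ≥ V_ov = 0.74 V, confirming saturation.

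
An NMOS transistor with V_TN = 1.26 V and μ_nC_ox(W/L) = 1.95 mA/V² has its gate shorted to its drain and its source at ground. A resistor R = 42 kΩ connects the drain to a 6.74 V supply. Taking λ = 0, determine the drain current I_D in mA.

I_D = 0.122 mA

With gate tied to drain, V_GS = V_DS ≥ V_GS − V_TN, so the device is in saturation.
KCL at the drain: ½ k_n (V_GS − V_TN)² = (V_DD − V_GS)/R.
Let x = V_GS − 1.26. Then 40.9 x² + x − 5.48 = 0, giving x = 0.354 V (positive root), so V_GS = 1.61 V.
I_D = (V_DD − V_GS)/R = (6.74 − 1.61) / 42 = 0.122 mA.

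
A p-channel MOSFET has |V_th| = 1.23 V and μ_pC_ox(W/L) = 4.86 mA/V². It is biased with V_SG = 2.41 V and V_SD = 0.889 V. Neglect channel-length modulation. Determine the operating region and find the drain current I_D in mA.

Triode; I_D = 3.18 mA

V_ov = V_SG − |V_th| = 2.41 − 1.23 = 1.18 V.
Since V_SD = 0.889 V < V_ov = 1.18 V, the device is in the triode region.
I_D = k_p [V_ov · V_SD − ½ V_SD²] = 4.86 × [1.18 × 0.889 − 0.5 × 0.889²] = 3.18 mA.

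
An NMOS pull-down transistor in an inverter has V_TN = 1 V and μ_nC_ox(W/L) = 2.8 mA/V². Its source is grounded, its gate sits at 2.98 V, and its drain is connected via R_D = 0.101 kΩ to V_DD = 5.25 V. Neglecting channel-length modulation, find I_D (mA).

I_D = 5.49 mA

V_GS = V_G = 2.98 V, so V_ov = 2.98 − 1 = 1.98 V.
Assume saturation: I_D = ½ k_n V_ov² = 0.5 × 2.8 × 1.98² = 5.49 mA, giving V_DS = V_DD − I_D R_D = 5.25 − 5.49 × 0.101 = 4.7 V.
V_DS = 4.7 V ≥ V_ov = 1.98 V, confirming saturation.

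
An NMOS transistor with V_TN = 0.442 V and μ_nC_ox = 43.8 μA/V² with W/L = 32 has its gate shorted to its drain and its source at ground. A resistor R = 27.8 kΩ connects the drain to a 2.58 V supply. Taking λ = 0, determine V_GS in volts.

With gate tied to drain, V_GS = V_DS ≥ V_GS − V_TN, so the device is in saturation.
k_n = μ_nC_ox · (W/L) = 1.402 mA/V².
KCL at the drain: ½ k_n (V_GS − V_TN)² = (V_DD − V_GS)/R.
Let x = V_GS − 0.442. Then 19.5 x² + x − 2.138 = 0, giving x = 0.307 V (positive root), so V_GS = 0.749 V.
I_D = (V_DD − V_GS)/R = (2.58 − 0.749) / 27.8 = 0.0659 mA.

V_GS = 0.749 V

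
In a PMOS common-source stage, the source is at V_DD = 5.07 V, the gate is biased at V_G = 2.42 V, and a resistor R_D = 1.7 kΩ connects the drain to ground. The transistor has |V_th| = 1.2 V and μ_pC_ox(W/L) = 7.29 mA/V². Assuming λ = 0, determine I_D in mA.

V_SG = V_DD − V_G = 5.07 − 2.42 = 2.65 V, so V_ov = 2.65 − 1.2 = 1.45 V.
Assume saturation: I_D = ½ k_p V_ov² = 0.5 × 7.29 × 1.45² = 7.66 mA, giving V_SD = V_DD − I_D R_D = 5.07 − 7.66 × 1.7 = -7.96 V.
But -7.96 V < V_ov = 1.45 V, so the device is actually in triode.
In triode I_D = k_p[V_ov V_SD − ½ V_SD²] and I_D = (V_DD − V_SD)/R_D. Equating: 6.2 V_SD² − 18.97 V_SD + 5.07 = 0, giving V_SD = 0.296 V (the root below V_ov).
I_D = (5.07 − 0.296) / 1.7 = 2.81 mA.

I_D = 2.81 mA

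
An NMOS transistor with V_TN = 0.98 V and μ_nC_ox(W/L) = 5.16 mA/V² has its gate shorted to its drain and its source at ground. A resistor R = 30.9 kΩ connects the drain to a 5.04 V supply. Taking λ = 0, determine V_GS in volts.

With gate tied to drain, V_GS = V_DS ≥ V_GS − V_TN, so the device is in saturation.
KCL at the drain: ½ k_n (V_GS − V_TN)² = (V_DD − V_GS)/R.
Let x = V_GS − 0.98. Then 79.7 x² + x − 4.06 = 0, giving x = 0.219 V (positive root), so V_GS = 1.2 V.
I_D = (V_DD − V_GS)/R = (5.04 − 1.2) / 30.9 = 0.124 mA.

V_GS = 1.20 V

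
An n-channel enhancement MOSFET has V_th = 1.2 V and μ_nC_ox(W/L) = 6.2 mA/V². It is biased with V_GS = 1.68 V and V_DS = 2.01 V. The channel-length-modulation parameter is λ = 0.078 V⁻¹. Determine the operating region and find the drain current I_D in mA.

Saturation; I_D = 0.826 mA

V_ov = V_GS − V_th = 1.68 − 1.2 = 0.48 V.
Since V_DS = 2.01 V ≥ V_ov = 0.48 V, the device is in saturation.
I_D = ½ k_n V_ov² (1 + λ V_DS) = 0.5 × 6.2 × 0.48² × (1 + 0.078 × 2.01) = 0.826 mA.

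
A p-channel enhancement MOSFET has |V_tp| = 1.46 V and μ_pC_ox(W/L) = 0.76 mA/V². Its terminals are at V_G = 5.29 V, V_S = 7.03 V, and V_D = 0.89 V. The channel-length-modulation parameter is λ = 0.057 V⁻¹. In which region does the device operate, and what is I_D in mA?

V_SG = V_S − V_G = 7.03 − 5.29 = 1.74 V; V_SD = V_S − V_D = 7.03 − 0.89 = 6.14 V.
V_ov = V_SG − |V_tp| = 1.74 − 1.46 = 0.28 V.
Since V_SD = 6.14 V ≥ V_ov = 0.28 V, the device is in saturation.
I_D = ½ k_p V_ov² (1 + λ V_SD) = 0.5 × 0.76 × 0.28² × (1 + 0.057 × 6.14) = 0.0402 mA.

Saturation; I_D = 0.0402 mA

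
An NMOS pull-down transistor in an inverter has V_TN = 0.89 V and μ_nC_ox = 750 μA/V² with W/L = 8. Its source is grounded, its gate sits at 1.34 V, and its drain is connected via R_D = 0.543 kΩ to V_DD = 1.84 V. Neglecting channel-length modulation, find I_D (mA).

V_GS = V_G = 1.34 V, so V_ov = 1.34 − 0.89 = 0.45 V.
k_n = μ_nC_ox · (W/L) = 6 mA/V².
Assume saturation: I_D = ½ k_n V_ov² = 0.5 × 6 × 0.45² = 0.608 mA, giving V_DS = V_DD − I_D R_D = 1.84 − 0.608 × 0.543 = 1.51 V.
V_DS = 1.51 V ≥ V_ov = 0.45 V, confirming saturation.

I_D = 0.608 mA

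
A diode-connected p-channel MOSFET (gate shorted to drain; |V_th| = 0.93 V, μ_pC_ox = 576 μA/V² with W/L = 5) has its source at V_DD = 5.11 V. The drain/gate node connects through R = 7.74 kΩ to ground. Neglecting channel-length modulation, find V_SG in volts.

V_SG = 1.50 V

With gate tied to drain, V_SG = V_SD ≥ V_SG − |V_th|, so the device is in saturation.
k_p = μ_pC_ox · (W/L) = 2.88 mA/V².
KCL at the drain: ½ k_p (V_SG − |V_th|)² = (V_DD − V_SG)/R.
Let x = V_SG − 0.93. Then 11.1 x² + x − 4.18 = 0, giving x = 0.569 V (positive root), so V_SG = 1.5 V.
I_D = (V_DD − V_SG)/R = (5.11 − 1.5) / 7.74 = 0.467 mA.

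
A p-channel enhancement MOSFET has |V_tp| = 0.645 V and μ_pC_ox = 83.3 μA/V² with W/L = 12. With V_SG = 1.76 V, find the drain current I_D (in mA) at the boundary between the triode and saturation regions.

I_D = 0.621 mA

At the boundary V_SD = V_ov = V_SG − |V_tp| = 1.76 − 0.645 = 1.11 V.
k_p = μ_pC_ox · (W/L) = 0.9996 mA/V².
I_D = ½ k_p V_ov² = 0.5 × 0.9996 × 1.11² = 0.621 mA.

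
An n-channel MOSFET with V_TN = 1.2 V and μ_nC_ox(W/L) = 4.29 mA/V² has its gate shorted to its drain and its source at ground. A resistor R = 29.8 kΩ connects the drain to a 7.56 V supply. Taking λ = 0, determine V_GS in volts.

V_GS = 1.51 V

With gate tied to drain, V_GS = V_DS ≥ V_GS − V_TN, so the device is in saturation.
KCL at the drain: ½ k_n (V_GS − V_TN)² = (V_DD − V_GS)/R.
Let x = V_GS − 1.2. Then 63.9 x² + x − 6.36 = 0, giving x = 0.308 V (positive root), so V_GS = 1.51 V.
I_D = (V_DD − V_GS)/R = (7.56 − 1.51) / 29.8 = 0.203 mA.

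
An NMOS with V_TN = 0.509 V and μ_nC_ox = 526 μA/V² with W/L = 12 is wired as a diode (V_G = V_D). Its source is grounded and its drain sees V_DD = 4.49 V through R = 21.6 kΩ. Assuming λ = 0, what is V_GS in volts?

With gate tied to drain, V_GS = V_DS ≥ V_GS − V_TN, so the device is in saturation.
k_n = μ_nC_ox · (W/L) = 6.312 mA/V².
KCL at the drain: ½ k_n (V_GS − V_TN)² = (V_DD − V_GS)/R.
Let x = V_GS − 0.509. Then 68.2 x² + x − 3.981 = 0, giving x = 0.234 V (positive root), so V_GS = 0.743 V.
I_D = (V_DD − V_GS)/R = (4.49 − 0.743) / 21.6 = 0.173 mA.

V_GS = 0.743 V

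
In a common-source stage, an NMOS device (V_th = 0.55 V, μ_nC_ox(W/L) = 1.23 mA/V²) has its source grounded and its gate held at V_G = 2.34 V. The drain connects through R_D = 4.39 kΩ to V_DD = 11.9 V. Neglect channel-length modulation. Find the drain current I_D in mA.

I_D = 1.97 mA

V_GS = V_G = 2.34 V, so V_ov = 2.34 − 0.55 = 1.79 V.
Assume saturation: I_D = ½ k_n V_ov² = 0.5 × 1.23 × 1.79² = 1.97 mA, giving V_DS = V_DD − I_D R_D = 11.9 − 1.97 × 4.39 = 3.25 V.
V_DS = 3.25 V ≥ V_ov = 1.79 V, confirming saturation.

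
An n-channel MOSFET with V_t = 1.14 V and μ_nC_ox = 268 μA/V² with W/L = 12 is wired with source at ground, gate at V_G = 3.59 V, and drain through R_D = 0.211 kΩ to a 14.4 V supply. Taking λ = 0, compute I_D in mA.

V_GS = V_G = 3.59 V, so V_ov = 3.59 − 1.14 = 2.45 V.
k_n = μ_nC_ox · (W/L) = 3.216 mA/V².
Assume saturation: I_D = ½ k_n V_ov² = 0.5 × 3.216 × 2.45² = 9.65 mA, giving V_DS = V_DD − I_D R_D = 14.4 − 9.65 × 0.211 = 12.4 V.
V_DS = 12.4 V ≥ V_ov = 2.45 V, confirming saturation.

I_D = 9.65 mA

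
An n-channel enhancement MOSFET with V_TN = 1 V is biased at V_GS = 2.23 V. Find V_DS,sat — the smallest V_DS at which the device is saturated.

V_DS,sat = 1.23 V

The boundary between triode and saturation is V_DS = V_GS − V_TN = V_ov.
V_ov = 2.23 − 1 = 1.23 V.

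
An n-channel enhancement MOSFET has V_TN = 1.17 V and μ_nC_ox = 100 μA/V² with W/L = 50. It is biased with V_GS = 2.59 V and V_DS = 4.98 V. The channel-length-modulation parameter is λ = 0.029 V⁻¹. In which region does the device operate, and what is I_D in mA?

k_n = μ_nC_ox · (W/L) = 5 mA/V².
V_ov = V_GS − V_TN = 2.59 − 1.17 = 1.42 V.
Since V_DS = 4.98 V ≥ V_ov = 1.42 V, the device is in saturation.
I_D = ½ k_n V_ov² (1 + λ V_DS) = 0.5 × 5 × 1.42² × (1 + 0.029 × 4.98) = 5.77 mA.

Saturation; I_D = 5.77 mA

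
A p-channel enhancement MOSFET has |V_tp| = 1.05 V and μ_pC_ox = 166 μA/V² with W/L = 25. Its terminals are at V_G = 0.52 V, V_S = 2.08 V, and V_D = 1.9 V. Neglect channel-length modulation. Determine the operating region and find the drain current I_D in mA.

V_SG = V_S − V_G = 2.08 − 0.52 = 1.56 V; V_SD = V_S − V_D = 2.08 − 1.9 = 0.18 V.
k_p = μ_pC_ox · (W/L) = 4.15 mA/V².
V_ov = V_SG − |V_tp| = 1.56 − 1.05 = 0.51 V.
Since V_SD = 0.18 V < V_ov = 0.51 V, the device is in the triode region.
I_D = k_p [V_ov · V_SD − ½ V_SD²] = 4.15 × [0.51 × 0.18 − 0.5 × 0.18²] = 0.314 mA.

Triode; I_D = 0.314 mA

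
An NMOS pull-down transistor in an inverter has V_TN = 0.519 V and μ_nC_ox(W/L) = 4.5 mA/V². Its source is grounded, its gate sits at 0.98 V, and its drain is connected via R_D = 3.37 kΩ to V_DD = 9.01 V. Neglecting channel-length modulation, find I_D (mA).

I_D = 0.478 mA

V_GS = V_G = 0.98 V, so V_ov = 0.98 − 0.519 = 0.461 V.
Assume saturation: I_D = ½ k_n V_ov² = 0.5 × 4.5 × 0.461² = 0.478 mA, giving V_DS = V_DD − I_D R_D = 9.01 − 0.478 × 3.37 = 7.4 V.
V_DS = 7.4 V ≥ V_ov = 0.461 V, confirming saturation.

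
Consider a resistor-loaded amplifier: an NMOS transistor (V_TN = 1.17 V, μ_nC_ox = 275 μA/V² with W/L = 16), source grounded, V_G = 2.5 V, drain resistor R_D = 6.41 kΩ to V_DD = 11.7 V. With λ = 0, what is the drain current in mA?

I_D = 1.77 mA

V_GS = V_G = 2.5 V, so V_ov = 2.5 − 1.17 = 1.33 V.
k_n = μ_nC_ox · (W/L) = 4.4 mA/V².
Assume saturation: I_D = ½ k_n V_ov² = 0.5 × 4.4 × 1.33² = 3.89 mA, giving V_DS = V_DD − I_D R_D = 11.7 − 3.89 × 6.41 = -13.2 V.
But -13.2 V < V_ov = 1.33 V, so the device is actually in triode.
In triode I_D = k_n[V_ov V_DS − ½ V_DS²] and I_D = (V_DD − V_DS)/R_D. Equating: 14.1 V_DS² − 38.51 V_DS + 11.7 = 0, giving V_DS = 0.348 V (the root below V_ov).
I_D = (11.7 − 0.348) / 6.41 = 1.77 mA.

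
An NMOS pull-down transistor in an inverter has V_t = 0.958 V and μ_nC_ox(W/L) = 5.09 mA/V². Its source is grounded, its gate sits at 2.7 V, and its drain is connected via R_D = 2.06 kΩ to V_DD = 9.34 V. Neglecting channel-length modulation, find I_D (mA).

I_D = 4.26 mA

V_GS = V_G = 2.7 V, so V_ov = 2.7 − 0.958 = 1.74 V.
Assume saturation: I_D = ½ k_n V_ov² = 0.5 × 5.09 × 1.74² = 7.72 mA, giving V_DS = V_DD − I_D R_D = 9.34 − 7.72 × 2.06 = -6.57 V.
But -6.57 V < V_ov = 1.74 V, so the device is actually in triode.
In triode I_D = k_n[V_ov V_DS − ½ V_DS²] and I_D = (V_DD − V_DS)/R_D. Equating: 5.24 V_DS² − 19.27 V_DS + 9.34 = 0, giving V_DS = 0.575 V (the root below V_ov).
I_D = (9.34 − 0.575) / 2.06 = 4.26 mA.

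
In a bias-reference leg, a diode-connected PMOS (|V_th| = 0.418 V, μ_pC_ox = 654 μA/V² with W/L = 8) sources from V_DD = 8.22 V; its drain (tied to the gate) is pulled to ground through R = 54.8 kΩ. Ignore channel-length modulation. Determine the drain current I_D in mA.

With gate tied to drain, V_SG = V_SD ≥ V_SG − |V_th|, so the device is in saturation.
k_p = μ_pC_ox · (W/L) = 5.232 mA/V².
KCL at the drain: ½ k_p (V_SG − |V_th|)² = (V_DD − V_SG)/R.
Let x = V_SG − 0.418. Then 143 x² + x − 7.802 = 0, giving x = 0.23 V (positive root), so V_SG = 0.648 V.
I_D = (V_DD − V_SG)/R = (8.22 − 0.648) / 54.8 = 0.138 mA.

I_D = 0.138 mA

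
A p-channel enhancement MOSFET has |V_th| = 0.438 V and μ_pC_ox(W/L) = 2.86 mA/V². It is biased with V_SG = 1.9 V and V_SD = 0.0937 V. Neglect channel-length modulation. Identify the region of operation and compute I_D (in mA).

Triode; I_D = 0.379 mA

V_ov = V_SG − |V_th| = 1.9 − 0.438 = 1.46 V.
Since V_SD = 0.0937 V < V_ov = 1.46 V, the device is in the triode region.
I_D = k_p [V_ov · V_SD − ½ V_SD²] = 2.86 × [1.46 × 0.0937 − 0.5 × 0.0937²] = 0.379 mA.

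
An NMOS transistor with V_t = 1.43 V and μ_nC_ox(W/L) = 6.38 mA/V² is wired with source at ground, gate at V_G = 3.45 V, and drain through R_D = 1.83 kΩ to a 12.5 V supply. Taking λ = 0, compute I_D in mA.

V_GS = V_G = 3.45 V, so V_ov = 3.45 − 1.43 = 2.02 V.
Assume saturation: I_D = ½ k_n V_ov² = 0.5 × 6.38 × 2.02² = 13 mA, giving V_DS = V_DD − I_D R_D = 12.5 − 13 × 1.83 = -11.3 V.
But -11.3 V < V_ov = 2.02 V, so the device is actually in triode.
In triode I_D = k_n[V_ov V_DS − ½ V_DS²] and I_D = (V_DD − V_DS)/R_D. Equating: 5.84 V_DS² − 24.58 V_DS + 12.5 = 0, giving V_DS = 0.592 V (the root below V_ov).
I_D = (12.5 − 0.592) / 1.83 = 6.51 mA.

I_D = 6.51 mA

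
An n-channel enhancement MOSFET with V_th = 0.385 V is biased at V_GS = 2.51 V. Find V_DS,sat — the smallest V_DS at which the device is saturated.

V_DS,sat = 2.12 V

The boundary between triode and saturation is V_DS = V_GS − V_th = V_ov.
V_ov = 2.51 − 0.385 = 2.12 V.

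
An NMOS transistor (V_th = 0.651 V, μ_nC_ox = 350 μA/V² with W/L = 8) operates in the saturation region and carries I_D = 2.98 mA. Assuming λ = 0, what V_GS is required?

k_n = μ_nC_ox · (W/L) = 2.8 mA/V².
In saturation I_D = ½ k_n (V_GS − V_th)², so V_GS − V_th = √(2 I_D / k_n) = √(2 × 2.98 / 2.8) = 1.46 V.
V_GS = 0.651 + 1.46 = 2.11 V.

V_GS = 2.11 V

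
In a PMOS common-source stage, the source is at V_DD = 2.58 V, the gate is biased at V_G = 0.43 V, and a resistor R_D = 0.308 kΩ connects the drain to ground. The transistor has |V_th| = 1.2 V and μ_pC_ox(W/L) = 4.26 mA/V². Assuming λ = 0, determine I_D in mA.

I_D = 1.92 mA

V_SG = V_DD − V_G = 2.58 − 0.43 = 2.15 V, so V_ov = 2.15 − 1.2 = 0.95 V.
Assume saturation: I_D = ½ k_p V_ov² = 0.5 × 4.26 × 0.95² = 1.92 mA, giving V_SD = V_DD − I_D R_D = 2.58 − 1.92 × 0.308 = 1.99 V.
V_SD = 1.99 V ≥ V_ov = 0.95 V, confirming saturation.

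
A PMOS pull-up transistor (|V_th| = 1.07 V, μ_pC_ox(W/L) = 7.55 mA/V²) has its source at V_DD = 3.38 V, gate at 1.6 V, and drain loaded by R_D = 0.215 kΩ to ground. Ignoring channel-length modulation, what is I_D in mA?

V_SG = V_DD − V_G = 3.38 − 1.6 = 1.78 V, so V_ov = 1.78 − 1.07 = 0.71 V.
Assume saturation: I_D = ½ k_p V_ov² = 0.5 × 7.55 × 0.71² = 1.9 mA, giving V_SD = V_DD − I_D R_D = 3.38 − 1.9 × 0.215 = 2.97 V.
V_SD = 2.97 V ≥ V_ov = 0.71 V, confirming saturation.

I_D = 1.90 mA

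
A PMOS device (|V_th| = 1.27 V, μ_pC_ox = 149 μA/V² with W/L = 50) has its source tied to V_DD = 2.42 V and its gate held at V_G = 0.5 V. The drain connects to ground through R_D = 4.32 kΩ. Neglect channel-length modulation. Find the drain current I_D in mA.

V_SG = V_DD − V_G = 2.42 − 0.5 = 1.92 V, so V_ov = 1.92 − 1.27 = 0.65 V.
k_p = μ_pC_ox · (W/L) = 7.45 mA/V².
Assume saturation: I_D = ½ k_p V_ov² = 0.5 × 7.45 × 0.65² = 1.57 mA, giving V_SD = V_DD − I_D R_D = 2.42 − 1.57 × 4.32 = -4.38 V.
But -4.38 V < V_ov = 0.65 V, so the device is actually in triode.
In triode I_D = k_p[V_ov V_SD − ½ V_SD²] and I_D = (V_DD − V_SD)/R_D. Equating: 16.1 V_SD² − 21.92 V_SD + 2.42 = 0, giving V_SD = 0.121 V (the root below V_ov).
I_D = (2.42 − 0.121) / 4.32 = 0.532 mA.

I_D = 0.532 mA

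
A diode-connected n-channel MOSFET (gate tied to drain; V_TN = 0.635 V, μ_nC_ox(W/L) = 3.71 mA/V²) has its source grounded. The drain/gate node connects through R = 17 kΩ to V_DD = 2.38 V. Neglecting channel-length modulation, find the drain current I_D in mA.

With gate tied to drain, V_GS = V_DS ≥ V_GS − V_TN, so the device is in saturation.
KCL at the drain: ½ k_n (V_GS − V_TN)² = (V_DD − V_GS)/R.
Let x = V_GS − 0.635. Then 31.5 x² + x − 1.745 = 0, giving x = 0.22 V (positive root), so V_GS = 0.855 V.
I_D = (V_DD − V_GS)/R = (2.38 − 0.855) / 17 = 0.0897 mA.

I_D = 0.0897 mA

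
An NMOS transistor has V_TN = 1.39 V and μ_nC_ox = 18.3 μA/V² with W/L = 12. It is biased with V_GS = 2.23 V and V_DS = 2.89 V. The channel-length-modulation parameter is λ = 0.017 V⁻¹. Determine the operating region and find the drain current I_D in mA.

k_n = μ_nC_ox · (W/L) = 0.2196 mA/V².
V_ov = V_GS − V_TN = 2.23 − 1.39 = 0.84 V.
Since V_DS = 2.89 V ≥ V_ov = 0.84 V, the device is in saturation.
I_D = ½ k_n V_ov² (1 + λ V_DS) = 0.5 × 0.2196 × 0.84² × (1 + 0.017 × 2.89) = 0.0813 mA.

Saturation; I_D = 0.0813 mA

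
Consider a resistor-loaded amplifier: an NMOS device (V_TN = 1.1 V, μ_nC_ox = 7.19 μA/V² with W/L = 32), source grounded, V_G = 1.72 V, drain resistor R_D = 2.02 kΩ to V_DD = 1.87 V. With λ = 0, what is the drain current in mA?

I_D = 0.0442 mA

V_GS = V_G = 1.72 V, so V_ov = 1.72 − 1.1 = 0.62 V.
k_n = μ_nC_ox · (W/L) = 0.2301 mA/V².
Assume saturation: I_D = ½ k_n V_ov² = 0.5 × 0.2301 × 0.62² = 0.0442 mA, giving V_DS = V_DD − I_D R_D = 1.87 − 0.0442 × 2.02 = 1.78 V.
V_DS = 1.78 V ≥ V_ov = 0.62 V, confirming saturation.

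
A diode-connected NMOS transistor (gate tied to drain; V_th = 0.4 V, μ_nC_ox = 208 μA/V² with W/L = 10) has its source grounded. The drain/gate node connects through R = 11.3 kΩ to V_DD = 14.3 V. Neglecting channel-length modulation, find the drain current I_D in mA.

With gate tied to drain, V_GS = V_DS ≥ V_GS − V_th, so the device is in saturation.
k_n = μ_nC_ox · (W/L) = 2.08 mA/V².
KCL at the drain: ½ k_n (V_GS − V_th)² = (V_DD − V_GS)/R.
Let x = V_GS − 0.4. Then 11.8 x² + x − 13.9 = 0, giving x = 1.05 V (positive root), so V_GS = 1.45 V.
I_D = (V_DD − V_GS)/R = (14.3 − 1.45) / 11.3 = 1.14 mA.

I_D = 1.14 mA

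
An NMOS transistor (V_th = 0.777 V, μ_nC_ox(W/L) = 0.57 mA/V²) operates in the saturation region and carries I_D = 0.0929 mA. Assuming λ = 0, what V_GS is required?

V_GS = 1.35 V

In saturation I_D = ½ k_n (V_GS − V_th)², so V_GS − V_th = √(2 I_D / k_n) = √(2 × 0.0929 / 0.57) = 0.571 V.
V_GS = 0.777 + 0.571 = 1.35 V.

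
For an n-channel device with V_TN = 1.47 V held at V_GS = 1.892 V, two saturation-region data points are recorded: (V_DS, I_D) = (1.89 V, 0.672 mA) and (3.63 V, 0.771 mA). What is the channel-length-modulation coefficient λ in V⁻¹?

With V_GS fixed, I_D ∝ (1 + λ V_DS) in saturation, so I_D2/I_D1 = (1 + λ V_DS2)/(1 + λ V_DS1).
0.771/0.672 = 1.147 = (1 + 3.63 λ)/(1 + 1.89 λ).
Solving: λ (I_D1 V_DS2 − I_D2 V_DS1) = I_D2 − I_D1, so λ = (0.771 − 0.672) / (0.672 × 3.63 − 0.771 × 1.89) = 0.099 / 0.982 = 0.101 V⁻¹.

λ = 0.101 V⁻¹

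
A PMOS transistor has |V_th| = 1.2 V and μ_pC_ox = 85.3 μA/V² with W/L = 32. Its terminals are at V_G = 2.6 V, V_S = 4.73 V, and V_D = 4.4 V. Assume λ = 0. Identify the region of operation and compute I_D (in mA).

Triode; I_D = 0.689 mA

V_SG = V_S − V_G = 4.73 − 2.6 = 2.13 V; V_SD = V_S − V_D = 4.73 − 4.4 = 0.33 V.
k_p = μ_pC_ox · (W/L) = 2.73 mA/V².
V_ov = V_SG − |V_th| = 2.13 − 1.2 = 0.93 V.
Since V_SD = 0.33 V < V_ov = 0.93 V, the device is in the triode region.
I_D = k_p [V_ov · V_SD − ½ V_SD²] = 2.73 × [0.93 × 0.33 − 0.5 × 0.33²] = 0.689 mA.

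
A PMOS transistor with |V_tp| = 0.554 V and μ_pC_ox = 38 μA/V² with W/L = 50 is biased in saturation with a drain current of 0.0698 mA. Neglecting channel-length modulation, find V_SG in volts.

V_SG = 0.825 V

k_p = μ_pC_ox · (W/L) = 1.9 mA/V².
In saturation I_D = ½ k_p (V_SG − |V_tp|)², so V_SG − |V_tp| = √(2 I_D / k_p) = √(2 × 0.0698 / 1.9) = 0.271 V.
V_SG = 0.554 + 0.271 = 0.825 V.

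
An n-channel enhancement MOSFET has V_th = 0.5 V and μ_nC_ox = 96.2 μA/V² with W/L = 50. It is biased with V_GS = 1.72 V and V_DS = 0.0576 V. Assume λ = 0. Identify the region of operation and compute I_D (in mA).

k_n = μ_nC_ox · (W/L) = 4.81 mA/V².
V_ov = V_GS − V_th = 1.72 − 0.5 = 1.22 V.
Since V_DS = 0.0576 V < V_ov = 1.22 V, the device is in the triode region.
I_D = k_n [V_ov · V_DS − ½ V_DS²] = 4.81 × [1.22 × 0.0576 − 0.5 × 0.0576²] = 0.33 mA.

Triode; I_D = 0.330 mA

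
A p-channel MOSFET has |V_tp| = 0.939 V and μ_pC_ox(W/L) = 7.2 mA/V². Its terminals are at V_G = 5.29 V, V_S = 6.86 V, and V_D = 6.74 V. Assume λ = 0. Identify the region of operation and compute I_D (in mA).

Triode; I_D = 0.493 mA

V_SG = V_S − V_G = 6.86 − 5.29 = 1.57 V; V_SD = V_S − V_D = 6.86 − 6.74 = 0.12 V.
V_ov = V_SG − |V_tp| = 1.57 − 0.939 = 0.631 V.
Since V_SD = 0.12 V < V_ov = 0.631 V, the device is in the triode region.
I_D = k_p [V_ov · V_SD − ½ V_SD²] = 7.2 × [0.631 × 0.12 − 0.5 × 0.12²] = 0.493 mA.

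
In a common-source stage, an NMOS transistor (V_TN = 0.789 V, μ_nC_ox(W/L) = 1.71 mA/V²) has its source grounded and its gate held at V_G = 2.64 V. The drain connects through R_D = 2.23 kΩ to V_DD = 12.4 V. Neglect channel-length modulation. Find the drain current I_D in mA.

I_D = 2.93 mA

V_GS = V_G = 2.64 V, so V_ov = 2.64 − 0.789 = 1.85 V.
Assume saturation: I_D = ½ k_n V_ov² = 0.5 × 1.71 × 1.85² = 2.93 mA, giving V_DS = V_DD − I_D R_D = 12.4 − 2.93 × 2.23 = 5.87 V.
V_DS = 5.87 V ≥ V_ov = 1.85 V, confirming saturation.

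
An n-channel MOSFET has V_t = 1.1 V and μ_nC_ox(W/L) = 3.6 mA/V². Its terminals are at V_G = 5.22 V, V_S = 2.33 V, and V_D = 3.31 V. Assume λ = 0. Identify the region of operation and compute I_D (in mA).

V_GS = V_G − V_S = 5.22 − 2.33 = 2.89 V; V_DS = V_D − V_S = 3.31 − 2.33 = 0.98 V.
V_ov = V_GS − V_t = 2.89 − 1.1 = 1.79 V.
Since V_DS = 0.98 V < V_ov = 1.79 V, the device is in the triode region.
I_D = k_n [V_ov · V_DS − ½ V_DS²] = 3.6 × [1.79 × 0.98 − 0.5 × 0.98²] = 4.59 mA.

Triode; I_D = 4.59 mA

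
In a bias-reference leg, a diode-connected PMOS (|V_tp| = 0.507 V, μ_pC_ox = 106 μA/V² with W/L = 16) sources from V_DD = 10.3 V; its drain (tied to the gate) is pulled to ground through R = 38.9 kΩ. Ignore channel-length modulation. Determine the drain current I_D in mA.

I_D = 0.238 mA

With gate tied to drain, V_SG = V_SD ≥ V_SG − |V_tp|, so the device is in saturation.
k_p = μ_pC_ox · (W/L) = 1.696 mA/V².
KCL at the drain: ½ k_p (V_SG − |V_tp|)² = (V_DD − V_SG)/R.
Let x = V_SG − 0.507. Then 33 x² + x − 9.793 = 0, giving x = 0.53 V (positive root), so V_SG = 1.04 V.
I_D = (V_DD − V_SG)/R = (10.3 − 1.04) / 38.9 = 0.238 mA.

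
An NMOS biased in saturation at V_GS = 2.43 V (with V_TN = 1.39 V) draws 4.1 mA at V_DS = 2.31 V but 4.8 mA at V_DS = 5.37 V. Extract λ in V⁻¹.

With V_GS fixed, I_D ∝ (1 + λ V_DS) in saturation, so I_D2/I_D1 = (1 + λ V_DS2)/(1 + λ V_DS1).
4.8/4.1 = 1.171 = (1 + 5.37 λ)/(1 + 2.31 λ).
Solving: λ (I_D1 V_DS2 − I_D2 V_DS1) = I_D2 − I_D1, so λ = (4.8 − 4.1) / (4.1 × 5.37 − 4.8 × 2.31) = 0.7 / 10.9 = 0.064 V⁻¹.

λ = 0.0640 V⁻¹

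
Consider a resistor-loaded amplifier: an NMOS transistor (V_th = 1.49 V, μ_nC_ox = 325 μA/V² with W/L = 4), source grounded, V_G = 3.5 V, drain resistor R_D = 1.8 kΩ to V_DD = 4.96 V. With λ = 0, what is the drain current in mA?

I_D = 2.13 mA

V_GS = V_G = 3.5 V, so V_ov = 3.5 − 1.49 = 2.01 V.
k_n = μ_nC_ox · (W/L) = 1.3 mA/V².
Assume saturation: I_D = ½ k_n V_ov² = 0.5 × 1.3 × 2.01² = 2.63 mA, giving V_DS = V_DD − I_D R_D = 4.96 − 2.63 × 1.8 = 0.233 V.
But 0.233 V < V_ov = 2.01 V, so the device is actually in triode.
In triode I_D = k_n[V_ov V_DS − ½ V_DS²] and I_D = (V_DD − V_DS)/R_D. Equating: 1.17 V_DS² − 5.703 V_DS + 4.96 = 0, giving V_DS = 1.13 V (the root below V_ov).
I_D = (4.96 − 1.13) / 1.8 = 2.13 mA.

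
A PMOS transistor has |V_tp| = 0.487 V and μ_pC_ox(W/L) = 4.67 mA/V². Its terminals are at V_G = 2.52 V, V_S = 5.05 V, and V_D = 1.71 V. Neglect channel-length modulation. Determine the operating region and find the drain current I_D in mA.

V_SG = V_S − V_G = 5.05 − 2.52 = 2.53 V; V_SD = V_S − V_D = 5.05 − 1.71 = 3.34 V.
V_ov = V_SG − |V_tp| = 2.53 − 0.487 = 2.04 V.
Since V_SD = 3.34 V ≥ V_ov = 2.04 V, the device is in saturation.
I_D = ½ k_p V_ov² = 0.5 × 4.67 × 2.04² = 9.75 mA.

Saturation; I_D = 9.75 mA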